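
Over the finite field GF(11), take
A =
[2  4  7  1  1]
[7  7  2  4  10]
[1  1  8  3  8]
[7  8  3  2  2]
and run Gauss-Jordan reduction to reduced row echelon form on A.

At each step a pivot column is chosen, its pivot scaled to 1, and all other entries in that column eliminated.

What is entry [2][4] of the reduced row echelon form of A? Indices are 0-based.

M[2][4] = 3

step 1: normalize row 0 (÷2) = (1, 2, 9, 6, 6)
  row 1: subtract 7×row0 = (0, 4, 5, 6, 1)
  row 2: subtract 1×row0 = (0, 10, 10, 8, 2)
  row 3: subtract 7×row0 = (0, 5, 6, 4, 4)
step 2: normalize row 1 (÷4) = (0, 1, 4, 7, 3)
  row 0: subtract 2×row1 = (1, 0, 1, 3, 0)
  row 2: subtract 10×row1 = (0, 0, 3, 4, 5)
  row 3: subtract 5×row1 = (0, 0, 8, 2, 0)
step 3: normalize row 2 (÷3) = (0, 0, 1, 5, 9)
  row 0: subtract 1×row2 = (1, 0, 0, 9, 2)
  row 1: subtract 4×row2 = (0, 1, 0, 9, 0)
  row 3: subtract 8×row2 = (0, 0, 0, 6, 5)
step 4: normalize row 3 (÷6) = (0, 0, 0, 1, 10)
  row 0: subtract 9×row3 = (1, 0, 0, 0, 0)
  row 1: subtract 9×row3 = (0, 1, 0, 0, 9)
  row 2: subtract 5×row3 = (0, 0, 1, 0, 3)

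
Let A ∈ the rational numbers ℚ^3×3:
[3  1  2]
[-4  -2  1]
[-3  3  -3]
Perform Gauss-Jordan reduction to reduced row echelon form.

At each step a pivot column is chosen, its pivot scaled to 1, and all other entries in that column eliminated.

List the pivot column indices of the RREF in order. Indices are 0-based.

pivot columns: 0, 1, 2

step 1: normalize row 0 (÷3) = (1, 1/3, 2/3)
  row 1: subtract -4×row0 = (0, -2/3, 11/3)
  row 2: subtract -3×row0 = (0, 4, -1)
step 2: normalize row 1 (÷-2/3) = (0, 1, -11/2)
  row 0: subtract 1/3×row1 = (1, 0, 5/2)
  row 2: subtract 4×row1 = (0, 0, 21)
step 3: normalize row 2 (÷21) = (0, 0, 1)
  row 0: subtract 5/2×row2 = (1, 0, 0)
  row 1: subtract -11/2×row2 = (0, 1, 0)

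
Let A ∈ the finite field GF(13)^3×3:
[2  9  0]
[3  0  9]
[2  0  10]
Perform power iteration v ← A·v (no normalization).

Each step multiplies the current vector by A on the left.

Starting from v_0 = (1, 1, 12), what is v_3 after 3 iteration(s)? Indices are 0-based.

v_3 = (1, 6, 6)

v_0 = (1, 1, 12).
v_1 = A·v_0 = (11, 7, 5).
v_2 = A·v_1 = (7, 0, 7).
v_3 = A·v_2 = (1, 6, 6).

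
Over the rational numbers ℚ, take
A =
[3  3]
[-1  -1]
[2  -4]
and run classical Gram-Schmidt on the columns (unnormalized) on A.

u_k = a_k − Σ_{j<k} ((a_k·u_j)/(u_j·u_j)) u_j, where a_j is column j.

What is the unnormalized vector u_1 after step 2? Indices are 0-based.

Step 1: u_0 = a_0 = (3, -1, 2).
Step 2: u_1 = a_1 − (1/7)·u_0 = (18/7, -6/7, -30/7).

u_1 = (18/7, -6/7, -30/7)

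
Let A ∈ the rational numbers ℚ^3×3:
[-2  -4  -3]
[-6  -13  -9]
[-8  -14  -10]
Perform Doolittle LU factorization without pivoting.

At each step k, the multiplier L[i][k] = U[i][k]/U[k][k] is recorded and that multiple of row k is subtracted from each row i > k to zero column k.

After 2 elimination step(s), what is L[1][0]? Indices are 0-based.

L[1][0] = 3

Step 1: pivot at (0,0) is -2.
  row1 ← row1 − (3)·row0  ⇒  L[1][0]=3, U row1=(0, -1, 0)
  row2 ← row2 − (4)·row0  ⇒  L[2][0]=4, U row2=(0, 2, 2)
Step 2: pivot at (1,1) is -1.
  row2 ← row2 − (-2)·row1  ⇒  L[2][1]=-2, U row2=(0, 0, 2)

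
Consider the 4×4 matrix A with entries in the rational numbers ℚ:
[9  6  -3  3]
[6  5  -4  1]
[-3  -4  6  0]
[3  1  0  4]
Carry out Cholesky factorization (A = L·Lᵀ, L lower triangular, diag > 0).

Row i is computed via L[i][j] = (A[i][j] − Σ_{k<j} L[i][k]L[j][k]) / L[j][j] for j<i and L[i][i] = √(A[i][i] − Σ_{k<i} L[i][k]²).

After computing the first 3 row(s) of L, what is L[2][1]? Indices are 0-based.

L[2][1] = -2

Step 1: L[0][0] = √(9) = 3.
  L[1][0] = (6) / L[0][0] = 2.
Step 2: L[1][1] = √(1) = 1.
  L[2][0] = (-3) / L[0][0] = -1.
  L[2][1] = (-2) / L[1][1] = -2.
Step 3: L[2][2] = √(1) = 1.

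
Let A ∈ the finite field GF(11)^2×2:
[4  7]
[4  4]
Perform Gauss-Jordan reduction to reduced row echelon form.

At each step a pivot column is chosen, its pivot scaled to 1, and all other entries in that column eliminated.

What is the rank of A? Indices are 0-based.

rank = 2

[1] R0 /= 4  ⇒  (1, 10)
     R1 -= 4·R0  ⇒  (0, 8)
[2] R1 /= 8  ⇒  (0, 1)
     R0 -= 10·R1  ⇒  (1, 0)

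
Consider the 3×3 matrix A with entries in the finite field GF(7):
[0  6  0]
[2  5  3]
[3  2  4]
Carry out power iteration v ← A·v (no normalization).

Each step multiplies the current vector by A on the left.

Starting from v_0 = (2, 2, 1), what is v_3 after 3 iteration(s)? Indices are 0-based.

v_0 = (2, 2, 1).
v_1 = A·v_0 = (5, 3, 0).
v_2 = A·v_1 = (4, 4, 0).
v_3 = A·v_2 = (3, 0, 6).

v_3 = (3, 0, 6)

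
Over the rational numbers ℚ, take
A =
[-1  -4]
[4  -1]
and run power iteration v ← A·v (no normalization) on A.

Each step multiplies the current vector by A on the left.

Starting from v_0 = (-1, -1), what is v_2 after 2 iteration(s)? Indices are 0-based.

v_0 = (-1, -1).
v_1 = A·v_0 = (5, -3).
v_2 = A·v_1 = (7, 23).

v_2 = (7, 23)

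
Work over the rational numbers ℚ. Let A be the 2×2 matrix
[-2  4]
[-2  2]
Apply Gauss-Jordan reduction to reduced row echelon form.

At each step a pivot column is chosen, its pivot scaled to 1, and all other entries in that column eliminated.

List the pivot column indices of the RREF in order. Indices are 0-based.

step 1: normalize row 0 (÷-2) = (1, -2)
  row 1: subtract -2×row0 = (0, -2)
step 2: normalize row 1 (÷-2) = (0, 1)
  row 0: subtract -2×row1 = (1, 0)

pivot columns: 0, 1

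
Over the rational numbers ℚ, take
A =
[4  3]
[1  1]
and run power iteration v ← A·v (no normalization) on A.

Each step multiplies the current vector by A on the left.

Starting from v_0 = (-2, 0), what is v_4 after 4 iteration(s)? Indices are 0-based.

v_4 = (-872, -230)

v_0 = (-2, 0).
v_1 = A·v_0 = (-8, -2).
v_2 = A·v_1 = (-38, -10).
v_3 = A·v_2 = (-182, -48).
v_4 = A·v_3 = (-872, -230).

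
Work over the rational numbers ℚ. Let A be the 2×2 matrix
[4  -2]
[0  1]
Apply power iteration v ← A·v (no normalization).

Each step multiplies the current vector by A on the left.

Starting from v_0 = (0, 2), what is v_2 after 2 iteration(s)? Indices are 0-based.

v_0 = (0, 2).
v_1 = A·v_0 = (-4, 2).
v_2 = A·v_1 = (-20, 2).

v_2 = (-20, 2)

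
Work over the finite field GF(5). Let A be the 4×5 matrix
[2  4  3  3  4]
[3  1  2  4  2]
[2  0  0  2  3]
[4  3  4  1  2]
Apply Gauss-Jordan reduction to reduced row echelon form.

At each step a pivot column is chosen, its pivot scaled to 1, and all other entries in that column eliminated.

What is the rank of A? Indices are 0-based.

rank = 4

pivot(0,0)=2: scale R0 → (1, 2, 4, 4, 2)
  clear (1,0): R1 −= (3)R0 → (0, 0, 0, 2, 1)
  clear (2,0): R2 −= (2)R0 → (0, 1, 2, 4, 4)
  clear (3,0): R3 −= (4)R0 → (0, 0, 3, 0, 4)
pivot(1,1): swap R1↔R2
pivot(1,1)=1: scale R1 → (0, 1, 2, 4, 4)
  clear (0,1): R0 −= (2)R1 → (1, 0, 0, 1, 4)
pivot(2,2): swap R2↔R3
pivot(2,2)=3: scale R2 → (0, 0, 1, 0, 3)
  clear (1,2): R1 −= (2)R2 → (0, 1, 0, 4, 3)
pivot(3,3)=2: scale R3 → (0, 0, 0, 1, 3)
  clear (0,3): R0 −= (1)R3 → (1, 0, 0, 0, 1)
  clear (1,3): R1 −= (4)R3 → (0, 1, 0, 0, 1)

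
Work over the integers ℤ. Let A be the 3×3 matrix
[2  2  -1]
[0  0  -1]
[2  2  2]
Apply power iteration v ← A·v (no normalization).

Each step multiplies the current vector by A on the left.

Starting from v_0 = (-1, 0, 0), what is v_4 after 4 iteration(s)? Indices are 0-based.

v_0 = (-1, 0, 0).
v_1 = A·v_0 = (-2, 0, -2).
v_2 = A·v_1 = (-2, 2, -8).
v_3 = A·v_2 = (8, 8, -16).
v_4 = A·v_3 = (48, 16, 0).

v_4 = (48, 16, 0)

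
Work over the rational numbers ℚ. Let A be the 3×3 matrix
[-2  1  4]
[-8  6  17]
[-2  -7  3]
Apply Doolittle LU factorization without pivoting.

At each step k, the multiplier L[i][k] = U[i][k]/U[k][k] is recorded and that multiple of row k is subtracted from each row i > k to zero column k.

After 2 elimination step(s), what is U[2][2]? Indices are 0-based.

[col 0] pivot -2
  R1 -= 4*R0 → (0, 2, 1)  (L[1][0] := 4)
  R2 -= 1*R0 → (0, -8, -1)  (L[2][0] := 1)
[col 1] pivot 2
  R2 -= -4*R1 → (0, 0, 3)  (L[2][1] := -4)

U[2][2] = 3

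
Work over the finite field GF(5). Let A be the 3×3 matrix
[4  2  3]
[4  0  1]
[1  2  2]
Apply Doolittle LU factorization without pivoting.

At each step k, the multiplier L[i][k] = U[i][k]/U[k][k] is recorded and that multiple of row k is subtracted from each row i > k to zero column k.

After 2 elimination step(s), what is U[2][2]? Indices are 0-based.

k=0: U[0][0]=4
  eliminate (1,0): mult=1, new row 1: (0, 3, 3); set L[1][0]=1
  eliminate (2,0): mult=4, new row 2: (0, 4, 0); set L[2][0]=4
k=1: U[1][1]=3
  eliminate (2,1): mult=3, new row 2: (0, 0, 1); set L[2][1]=3

U[2][2] = 1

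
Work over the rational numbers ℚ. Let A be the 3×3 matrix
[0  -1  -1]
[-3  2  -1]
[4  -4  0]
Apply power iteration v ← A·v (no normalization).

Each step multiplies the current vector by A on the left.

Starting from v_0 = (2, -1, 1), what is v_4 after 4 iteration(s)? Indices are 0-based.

v_4 = (-21, -264, 324)

v_0 = (2, -1, 1).
v_1 = A·v_0 = (0, -9, 12).
v_2 = A·v_1 = (-3, -30, 36).
v_3 = A·v_2 = (-6, -87, 108).
v_4 = A·v_3 = (-21, -264, 324).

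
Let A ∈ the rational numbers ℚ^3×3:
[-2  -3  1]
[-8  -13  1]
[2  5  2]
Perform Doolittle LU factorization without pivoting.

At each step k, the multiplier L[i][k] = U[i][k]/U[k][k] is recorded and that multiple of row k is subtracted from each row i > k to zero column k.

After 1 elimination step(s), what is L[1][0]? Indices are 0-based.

L[1][0] = 4

k=0: U[0][0]=-2
  eliminate (1,0): mult=4, new row 1: (0, -1, -3); set L[1][0]=4
  eliminate (2,0): mult=-1, new row 2: (0, 2, 3); set L[2][0]=-1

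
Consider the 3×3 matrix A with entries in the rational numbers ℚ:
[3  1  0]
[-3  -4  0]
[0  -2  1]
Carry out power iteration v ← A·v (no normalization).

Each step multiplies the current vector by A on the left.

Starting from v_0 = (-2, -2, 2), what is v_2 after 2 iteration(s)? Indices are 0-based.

v_0 = (-2, -2, 2).
v_1 = A·v_0 = (-8, 14, 6).
v_2 = A·v_1 = (-10, -32, -22).

v_2 = (-10, -32, -22)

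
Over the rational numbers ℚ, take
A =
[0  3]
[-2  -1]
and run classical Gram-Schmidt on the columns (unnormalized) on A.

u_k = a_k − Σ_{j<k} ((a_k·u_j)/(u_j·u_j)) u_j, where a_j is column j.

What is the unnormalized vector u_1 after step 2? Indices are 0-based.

Step 1: u_0 = a_0 = (0, -2).
Step 2: u_1 = a_1 − (1/2)·u_0 = (3, 0).

u_1 = (3, 0)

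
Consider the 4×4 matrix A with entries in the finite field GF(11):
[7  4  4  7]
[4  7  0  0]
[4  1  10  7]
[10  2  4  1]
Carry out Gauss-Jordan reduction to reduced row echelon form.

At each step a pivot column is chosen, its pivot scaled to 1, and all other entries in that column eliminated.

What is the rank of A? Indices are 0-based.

[1] R0 /= 7  ⇒  (1, 10, 10, 1)
     R1 -= 4·R0  ⇒  (0, 0, 4, 7)
     R2 -= 4·R0  ⇒  (0, 5, 3, 3)
     R3 -= 10·R0  ⇒  (0, 1, 3, 2)
[2] R1 <-> R2
[2] R1 /= 5  ⇒  (0, 1, 5, 5)
     R0 -= 10·R1  ⇒  (1, 0, 4, 6)
     R3 -= 1·R1  ⇒  (0, 0, 9, 8)
[3] R2 /= 4  ⇒  (0, 0, 1, 10)
     R0 -= 4·R2  ⇒  (1, 0, 0, 10)
     R1 -= 5·R2  ⇒  (0, 1, 0, 10)
     R3 -= 9·R2  ⇒  (0, 0, 0, 6)
[4] R3 /= 6  ⇒  (0, 0, 0, 1)
     R0 -= 10·R3  ⇒  (1, 0, 0, 0)
     R1 -= 10·R3  ⇒  (0, 1, 0, 0)
     R2 -= 10·R3  ⇒  (0, 0, 1, 0)

rank = 4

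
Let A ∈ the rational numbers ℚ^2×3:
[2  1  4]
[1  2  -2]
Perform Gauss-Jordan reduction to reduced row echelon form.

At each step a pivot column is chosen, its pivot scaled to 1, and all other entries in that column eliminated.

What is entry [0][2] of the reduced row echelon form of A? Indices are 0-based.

[1] R0 /= 2  ⇒  (1, 1/2, 2)
     R1 -= 1·R0  ⇒  (0, 3/2, -4)
[2] R1 /= 3/2  ⇒  (0, 1, -8/3)
     R0 -= 1/2·R1  ⇒  (1, 0, 10/3)

M[0][2] = 10/3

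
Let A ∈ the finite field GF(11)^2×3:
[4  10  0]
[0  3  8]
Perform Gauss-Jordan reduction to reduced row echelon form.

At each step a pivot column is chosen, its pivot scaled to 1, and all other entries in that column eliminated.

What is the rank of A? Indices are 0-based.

rank = 2

step 1: normalize row 0 (÷4) = (1, 8, 0)
step 2: normalize row 1 (÷3) = (0, 1, 10)
  row 0: subtract 8×row1 = (1, 0, 8)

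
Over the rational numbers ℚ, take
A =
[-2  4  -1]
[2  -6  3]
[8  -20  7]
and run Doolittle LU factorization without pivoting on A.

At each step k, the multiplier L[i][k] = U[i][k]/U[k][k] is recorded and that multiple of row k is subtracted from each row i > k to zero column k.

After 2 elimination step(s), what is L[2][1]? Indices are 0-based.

k=0: U[0][0]=-2
  eliminate (1,0): mult=-1, new row 1: (0, -2, 2); set L[1][0]=-1
  eliminate (2,0): mult=-4, new row 2: (0, -4, 3); set L[2][0]=-4
k=1: U[1][1]=-2
  eliminate (2,1): mult=2, new row 2: (0, 0, -1); set L[2][1]=2

L[2][1] = 2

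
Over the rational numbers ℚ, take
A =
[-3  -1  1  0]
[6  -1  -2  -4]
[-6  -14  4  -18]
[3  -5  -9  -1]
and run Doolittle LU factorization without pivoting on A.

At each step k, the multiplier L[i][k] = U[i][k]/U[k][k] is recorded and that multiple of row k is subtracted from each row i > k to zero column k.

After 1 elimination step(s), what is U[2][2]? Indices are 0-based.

Step 1: pivot at (0,0) is -3.
  row1 ← row1 − (-2)·row0  ⇒  L[1][0]=-2, U row1=(0, -3, 0, -4)
  row2 ← row2 − (2)·row0  ⇒  L[2][0]=2, U row2=(0, -12, 2, -18)
  row3 ← row3 − (-1)·row0  ⇒  L[3][0]=-1, U row3=(0, -6, -8, -1)

U[2][2] = 2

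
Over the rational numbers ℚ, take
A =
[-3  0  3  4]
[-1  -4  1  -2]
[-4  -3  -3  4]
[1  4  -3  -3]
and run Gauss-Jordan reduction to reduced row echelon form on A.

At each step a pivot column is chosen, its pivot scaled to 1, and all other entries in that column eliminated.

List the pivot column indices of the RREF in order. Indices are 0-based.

[1] R0 /= -3  ⇒  (1, 0, -1, -4/3)
     R1 -= -1·R0  ⇒  (0, -4, 0, -10/3)
     R2 -= -4·R0  ⇒  (0, -3, -7, -4/3)
     R3 -= 1·R0  ⇒  (0, 4, -2, -5/3)
[2] R1 /= -4  ⇒  (0, 1, 0, 5/6)
     R2 -= -3·R1  ⇒  (0, 0, -7, 7/6)
     R3 -= 4·R1  ⇒  (0, 0, -2, -5)
[3] R2 /= -7  ⇒  (0, 0, 1, -1/6)
     R0 -= -1·R2  ⇒  (1, 0, 0, -3/2)
     R3 -= -2·R2  ⇒  (0, 0, 0, -16/3)
[4] R3 /= -16/3  ⇒  (0, 0, 0, 1)
     R0 -= -3/2·R3  ⇒  (1, 0, 0, 0)
     R1 -= 5/6·R3  ⇒  (0, 1, 0, 0)
     R2 -= -1/6·R3  ⇒  (0, 0, 1, 0)

pivot columns: 0, 1, 2, 3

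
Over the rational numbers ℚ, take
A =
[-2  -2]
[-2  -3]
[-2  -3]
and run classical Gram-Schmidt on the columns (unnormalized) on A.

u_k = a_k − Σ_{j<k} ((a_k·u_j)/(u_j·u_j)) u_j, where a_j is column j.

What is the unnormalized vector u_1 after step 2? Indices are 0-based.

u_1 = (2/3, -1/3, -1/3)

Step 1: u_0 = a_0 = (-2, -2, -2).
Step 2: u_1 = a_1 − (4/3)·u_0 = (2/3, -1/3, -1/3).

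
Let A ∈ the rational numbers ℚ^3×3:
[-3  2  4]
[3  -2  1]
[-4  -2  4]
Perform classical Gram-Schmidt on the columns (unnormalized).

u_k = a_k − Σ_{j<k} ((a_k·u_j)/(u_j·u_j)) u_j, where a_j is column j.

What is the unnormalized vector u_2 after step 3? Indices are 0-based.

u_2 = (5/2, 5/2, 0)

Step 1: u_0 = a_0 = (-3, 3, -4).
Step 2: u_1 = a_1 − (-2/17)·u_0 = (28/17, -28/17, -42/17).
Step 3: u_2 = a_2 − (-25/34)·u_0 − (-3/7)·u_1 = (5/2, 5/2, 0).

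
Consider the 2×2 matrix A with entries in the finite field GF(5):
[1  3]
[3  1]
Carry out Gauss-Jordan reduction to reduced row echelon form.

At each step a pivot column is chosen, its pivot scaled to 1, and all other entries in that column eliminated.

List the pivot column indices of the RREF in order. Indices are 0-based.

pivot columns: 0, 1

[1] R0 /= 1  ⇒  (1, 3)
     R1 -= 3·R0  ⇒  (0, 2)
[2] R1 /= 2  ⇒  (0, 1)
     R0 -= 3·R1  ⇒  (1, 0)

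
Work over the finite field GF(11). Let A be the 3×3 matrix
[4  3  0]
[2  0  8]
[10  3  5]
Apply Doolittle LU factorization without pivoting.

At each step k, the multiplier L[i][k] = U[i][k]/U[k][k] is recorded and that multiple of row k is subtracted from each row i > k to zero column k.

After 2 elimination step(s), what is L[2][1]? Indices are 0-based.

L[2][1] = 3

[col 0] pivot 4
  R1 -= 6*R0 → (0, 4, 8)  (L[1][0] := 6)
  R2 -= 8*R0 → (0, 1, 5)  (L[2][0] := 8)
[col 1] pivot 4
  R2 -= 3*R1 → (0, 0, 3)  (L[2][1] := 3)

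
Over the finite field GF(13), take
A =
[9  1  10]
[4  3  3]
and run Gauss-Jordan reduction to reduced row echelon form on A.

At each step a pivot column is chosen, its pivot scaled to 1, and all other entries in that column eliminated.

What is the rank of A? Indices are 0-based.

[1] R0 /= 9  ⇒  (1, 3, 4)
     R1 -= 4·R0  ⇒  (0, 4, 0)
[2] R1 /= 4  ⇒  (0, 1, 0)
     R0 -= 3·R1  ⇒  (1, 0, 4)

rank = 2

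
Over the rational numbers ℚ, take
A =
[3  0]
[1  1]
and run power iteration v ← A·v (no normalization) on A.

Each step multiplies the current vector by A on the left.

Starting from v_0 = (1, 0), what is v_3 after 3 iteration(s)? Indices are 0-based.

v_0 = (1, 0).
v_1 = A·v_0 = (3, 1).
v_2 = A·v_1 = (9, 4).
v_3 = A·v_2 = (27, 13).

v_3 = (27, 13)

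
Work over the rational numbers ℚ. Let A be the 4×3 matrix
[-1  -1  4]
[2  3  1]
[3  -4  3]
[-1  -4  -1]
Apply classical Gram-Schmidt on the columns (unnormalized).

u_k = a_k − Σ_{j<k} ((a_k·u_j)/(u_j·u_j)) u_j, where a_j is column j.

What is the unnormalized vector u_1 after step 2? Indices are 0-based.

u_1 = (-16/15, 47/15, -19/5, -61/15)

Step 1: u_0 = a_0 = (-1, 2, 3, -1).
Step 2: u_1 = a_1 − (-1/15)·u_0 = (-16/15, 47/15, -19/5, -61/15).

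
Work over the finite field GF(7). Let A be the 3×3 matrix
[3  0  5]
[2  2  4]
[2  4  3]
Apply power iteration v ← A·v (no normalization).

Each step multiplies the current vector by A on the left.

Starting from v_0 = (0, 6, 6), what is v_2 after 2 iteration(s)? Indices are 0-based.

v_0 = (0, 6, 6).
v_1 = A·v_0 = (2, 1, 0).
v_2 = A·v_1 = (6, 6, 1).

v_2 = (6, 6, 1)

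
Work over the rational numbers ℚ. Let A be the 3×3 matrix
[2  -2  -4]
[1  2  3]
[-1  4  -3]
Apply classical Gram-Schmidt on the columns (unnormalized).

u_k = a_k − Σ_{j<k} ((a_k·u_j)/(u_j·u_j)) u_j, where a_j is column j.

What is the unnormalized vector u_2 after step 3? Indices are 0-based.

u_2 = (-10/3, 10/3, -10/3)

Step 1: u_0 = a_0 = (2, 1, -1).
Step 2: u_1 = a_1 − (-1)·u_0 = (0, 3, 3).
Step 3: u_2 = a_2 − (-1/3)·u_0 − (0)·u_1 = (-10/3, 10/3, -10/3).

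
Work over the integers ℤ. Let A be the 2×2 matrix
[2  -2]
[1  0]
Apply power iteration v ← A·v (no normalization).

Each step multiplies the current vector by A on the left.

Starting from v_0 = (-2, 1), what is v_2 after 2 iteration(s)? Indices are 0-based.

v_2 = (-8, -6)

v_0 = (-2, 1).
v_1 = A·v_0 = (-6, -2).
v_2 = A·v_1 = (-8, -6).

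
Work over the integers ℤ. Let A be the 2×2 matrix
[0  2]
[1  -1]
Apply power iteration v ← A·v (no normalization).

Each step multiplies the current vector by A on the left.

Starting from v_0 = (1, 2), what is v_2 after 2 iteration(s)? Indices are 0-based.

v_0 = (1, 2).
v_1 = A·v_0 = (4, -1).
v_2 = A·v_1 = (-2, 5).

v_2 = (-2, 5)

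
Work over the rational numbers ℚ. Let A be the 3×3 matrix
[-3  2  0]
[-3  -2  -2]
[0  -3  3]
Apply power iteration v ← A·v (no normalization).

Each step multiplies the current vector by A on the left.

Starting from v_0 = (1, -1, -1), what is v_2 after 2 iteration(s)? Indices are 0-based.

v_0 = (1, -1, -1).
v_1 = A·v_0 = (-5, 1, 0).
v_2 = A·v_1 = (17, 13, -3).

v_2 = (17, 13, -3)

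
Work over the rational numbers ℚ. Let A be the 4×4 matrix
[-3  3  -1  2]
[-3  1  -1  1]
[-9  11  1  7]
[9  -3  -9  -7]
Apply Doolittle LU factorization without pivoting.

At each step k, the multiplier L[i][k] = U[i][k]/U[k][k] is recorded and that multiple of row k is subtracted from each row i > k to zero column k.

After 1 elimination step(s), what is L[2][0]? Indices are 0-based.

[col 0] pivot -3
  R1 -= 1*R0 → (0, -2, 0, -1)  (L[1][0] := 1)
  R2 -= 3*R0 → (0, 2, 4, 1)  (L[2][0] := 3)
  R3 -= -3*R0 → (0, 6, -12, -1)  (L[3][0] := -3)

L[2][0] = 3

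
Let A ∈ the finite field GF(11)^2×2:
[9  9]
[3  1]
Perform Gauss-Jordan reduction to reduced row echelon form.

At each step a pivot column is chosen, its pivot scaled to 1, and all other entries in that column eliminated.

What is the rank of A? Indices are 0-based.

rank = 2

[1] R0 /= 9  ⇒  (1, 1)
     R1 -= 3·R0  ⇒  (0, 9)
[2] R1 /= 9  ⇒  (0, 1)
     R0 -= 1·R1  ⇒  (1, 0)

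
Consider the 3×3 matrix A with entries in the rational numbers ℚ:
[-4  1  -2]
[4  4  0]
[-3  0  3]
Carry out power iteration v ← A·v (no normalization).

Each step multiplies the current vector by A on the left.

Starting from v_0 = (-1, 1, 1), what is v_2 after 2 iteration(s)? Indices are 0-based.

v_2 = (-24, 12, 9)

v_0 = (-1, 1, 1).
v_1 = A·v_0 = (3, 0, 6).
v_2 = A·v_1 = (-24, 12, 9).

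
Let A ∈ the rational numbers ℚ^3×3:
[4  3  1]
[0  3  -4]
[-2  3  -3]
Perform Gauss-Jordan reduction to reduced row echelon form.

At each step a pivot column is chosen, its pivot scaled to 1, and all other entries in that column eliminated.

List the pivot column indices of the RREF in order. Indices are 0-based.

pivot columns: 0, 1, 2

[1] R0 /= 4  ⇒  (1, 3/4, 1/4)
     R2 -= -2·R0  ⇒  (0, 9/2, -5/2)
[2] R1 /= 3  ⇒  (0, 1, -4/3)
     R0 -= 3/4·R1  ⇒  (1, 0, 5/4)
     R2 -= 9/2·R1  ⇒  (0, 0, 7/2)
[3] R2 /= 7/2  ⇒  (0, 0, 1)
     R0 -= 5/4·R2  ⇒  (1, 0, 0)
     R1 -= -4/3·R2  ⇒  (0, 1, 0)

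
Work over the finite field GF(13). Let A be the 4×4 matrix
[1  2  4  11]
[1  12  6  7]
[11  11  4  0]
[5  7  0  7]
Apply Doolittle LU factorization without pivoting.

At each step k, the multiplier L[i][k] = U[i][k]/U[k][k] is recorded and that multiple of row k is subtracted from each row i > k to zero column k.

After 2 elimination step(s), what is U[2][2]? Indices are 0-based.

U[2][2] = 9

[col 0] pivot 1
  R1 -= 1*R0 → (0, 10, 2, 9)  (L[1][0] := 1)
  R2 -= 11*R0 → (0, 2, 12, 9)  (L[2][0] := 11)
  R3 -= 5*R0 → (0, 10, 6, 4)  (L[3][0] := 5)
[col 1] pivot 10
  R2 -= 8*R1 → (0, 0, 9, 2)  (L[2][1] := 8)
  R3 -= 1*R1 → (0, 0, 4, 8)  (L[3][1] := 1)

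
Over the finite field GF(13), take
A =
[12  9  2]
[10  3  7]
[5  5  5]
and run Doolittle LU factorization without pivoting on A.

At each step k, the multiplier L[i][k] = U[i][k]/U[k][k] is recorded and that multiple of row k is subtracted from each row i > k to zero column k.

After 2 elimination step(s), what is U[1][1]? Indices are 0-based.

[col 0] pivot 12
  R1 -= 3*R0 → (0, 2, 1)  (L[1][0] := 3)
  R2 -= 8*R0 → (0, 11, 2)  (L[2][0] := 8)
[col 1] pivot 2
  R2 -= 12*R1 → (0, 0, 3)  (L[2][1] := 12)

U[1][1] = 2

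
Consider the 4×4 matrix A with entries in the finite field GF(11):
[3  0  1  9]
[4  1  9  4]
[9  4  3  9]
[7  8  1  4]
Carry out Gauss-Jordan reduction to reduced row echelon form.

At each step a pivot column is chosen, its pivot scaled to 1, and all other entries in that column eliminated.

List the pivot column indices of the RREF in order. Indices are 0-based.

pivot(0,0)=3: scale R0 → (1, 0, 4, 3)
  clear (1,0): R1 −= (4)R0 → (0, 1, 4, 3)
  clear (2,0): R2 −= (9)R0 → (0, 4, 0, 4)
  clear (3,0): R3 −= (7)R0 → (0, 8, 6, 5)
pivot(1,1)=1: scale R1 → (0, 1, 4, 3)
  clear (2,1): R2 −= (4)R1 → (0, 0, 6, 3)
  clear (3,1): R3 −= (8)R1 → (0, 0, 7, 3)
pivot(2,2)=6: scale R2 → (0, 0, 1, 6)
  clear (0,2): R0 −= (4)R2 → (1, 0, 0, 1)
  clear (1,2): R1 −= (4)R2 → (0, 1, 0, 1)
  clear (3,2): R3 −= (7)R2 → (0, 0, 0, 5)
pivot(3,3)=5: scale R3 → (0, 0, 0, 1)
  clear (0,3): R0 −= (1)R3 → (1, 0, 0, 0)
  clear (1,3): R1 −= (1)R3 → (0, 1, 0, 0)
  clear (2,3): R2 −= (6)R3 → (0, 0, 1, 0)

pivot columns: 0, 1, 2, 3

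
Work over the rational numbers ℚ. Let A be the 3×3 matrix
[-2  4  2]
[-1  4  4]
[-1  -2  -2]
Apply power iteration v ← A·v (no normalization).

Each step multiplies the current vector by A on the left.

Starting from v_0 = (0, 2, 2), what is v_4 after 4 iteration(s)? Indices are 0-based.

v_4 = (-192, -232, 152)

v_0 = (0, 2, 2).
v_1 = A·v_0 = (12, 16, -8).
v_2 = A·v_1 = (24, 20, -28).
v_3 = A·v_2 = (-24, -56, -8).
v_4 = A·v_3 = (-192, -232, 152).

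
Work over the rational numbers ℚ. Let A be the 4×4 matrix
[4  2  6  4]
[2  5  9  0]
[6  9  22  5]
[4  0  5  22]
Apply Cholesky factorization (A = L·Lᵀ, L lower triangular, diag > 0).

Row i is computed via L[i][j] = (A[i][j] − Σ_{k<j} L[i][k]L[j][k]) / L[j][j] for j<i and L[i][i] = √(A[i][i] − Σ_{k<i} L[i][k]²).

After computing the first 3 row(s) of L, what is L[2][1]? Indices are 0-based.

L[2][1] = 3

Step 1: L[0][0] = √(4) = 2.
  L[1][0] = (2) / L[0][0] = 1.
Step 2: L[1][1] = √(4) = 2.
  L[2][0] = (6) / L[0][0] = 3.
  L[2][1] = (6) / L[1][1] = 3.
Step 3: L[2][2] = √(4) = 2.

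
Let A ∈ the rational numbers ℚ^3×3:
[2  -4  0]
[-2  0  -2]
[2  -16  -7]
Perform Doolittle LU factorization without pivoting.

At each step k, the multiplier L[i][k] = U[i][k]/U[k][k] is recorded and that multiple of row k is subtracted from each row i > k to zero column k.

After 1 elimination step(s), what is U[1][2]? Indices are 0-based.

[col 0] pivot 2
  R1 -= -1*R0 → (0, -4, -2)  (L[1][0] := -1)
  R2 -= 1*R0 → (0, -12, -7)  (L[2][0] := 1)

U[1][2] = -2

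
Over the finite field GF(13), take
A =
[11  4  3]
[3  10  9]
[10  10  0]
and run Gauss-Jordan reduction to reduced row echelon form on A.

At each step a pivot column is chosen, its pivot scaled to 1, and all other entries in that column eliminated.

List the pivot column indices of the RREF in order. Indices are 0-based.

pivot columns: 0, 1, 2

step 1: normalize row 0 (÷11) = (1, 11, 5)
  row 1: subtract 3×row0 = (0, 3, 7)
  row 2: subtract 10×row0 = (0, 4, 2)
step 2: normalize row 1 (÷3) = (0, 1, 11)
  row 0: subtract 11×row1 = (1, 0, 1)
  row 2: subtract 4×row1 = (0, 0, 10)
step 3: normalize row 2 (÷10) = (0, 0, 1)
  row 0: subtract 1×row2 = (1, 0, 0)
  row 1: subtract 11×row2 = (0, 1, 0)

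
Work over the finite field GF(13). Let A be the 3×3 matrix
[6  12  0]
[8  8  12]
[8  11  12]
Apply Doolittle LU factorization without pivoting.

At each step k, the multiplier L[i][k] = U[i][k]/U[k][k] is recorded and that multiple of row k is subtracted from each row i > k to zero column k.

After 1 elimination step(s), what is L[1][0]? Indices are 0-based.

Step 1: pivot at (0,0) is 6.
  row1 ← row1 − (10)·row0  ⇒  L[1][0]=10, U row1=(0, 5, 12)
  row2 ← row2 − (10)·row0  ⇒  L[2][0]=10, U row2=(0, 8, 12)

L[1][0] = 10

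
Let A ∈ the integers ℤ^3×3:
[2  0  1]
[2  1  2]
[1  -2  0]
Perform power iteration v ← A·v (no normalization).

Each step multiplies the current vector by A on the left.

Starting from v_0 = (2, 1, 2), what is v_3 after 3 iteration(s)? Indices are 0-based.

v_0 = (2, 1, 2).
v_1 = A·v_0 = (6, 9, 0).
v_2 = A·v_1 = (12, 21, -12).
v_3 = A·v_2 = (12, 21, -30).

v_3 = (12, 21, -30)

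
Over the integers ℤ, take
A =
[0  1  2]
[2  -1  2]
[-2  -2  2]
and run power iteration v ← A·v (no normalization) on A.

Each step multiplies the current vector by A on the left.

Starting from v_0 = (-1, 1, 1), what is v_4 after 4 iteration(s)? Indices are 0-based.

v_0 = (-1, 1, 1).
v_1 = A·v_0 = (3, -1, 2).
v_2 = A·v_1 = (3, 11, 0).
v_3 = A·v_2 = (11, -5, -28).
v_4 = A·v_3 = (-61, -29, -68).

v_4 = (-61, -29, -68)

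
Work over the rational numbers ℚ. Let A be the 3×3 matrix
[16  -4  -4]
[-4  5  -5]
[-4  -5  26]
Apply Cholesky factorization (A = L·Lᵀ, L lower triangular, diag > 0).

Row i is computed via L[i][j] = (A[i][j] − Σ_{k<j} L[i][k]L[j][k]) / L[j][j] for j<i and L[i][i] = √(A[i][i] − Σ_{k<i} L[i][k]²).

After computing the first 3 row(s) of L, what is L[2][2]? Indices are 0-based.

L[2][2] = 4

Step 1: L[0][0] = √(16) = 4.
  L[1][0] = (-4) / L[0][0] = -1.
Step 2: L[1][1] = √(4) = 2.
  L[2][0] = (-4) / L[0][0] = -1.
  L[2][1] = (-6) / L[1][1] = -3.
Step 3: L[2][2] = √(16) = 4.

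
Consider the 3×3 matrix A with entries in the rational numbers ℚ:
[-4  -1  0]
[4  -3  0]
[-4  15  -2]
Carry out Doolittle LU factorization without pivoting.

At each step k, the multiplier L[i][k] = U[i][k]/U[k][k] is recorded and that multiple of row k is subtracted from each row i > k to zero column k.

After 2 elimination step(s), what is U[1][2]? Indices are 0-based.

[col 0] pivot -4
  R1 -= -1*R0 → (0, -4, 0)  (L[1][0] := -1)
  R2 -= 1*R0 → (0, 16, -2)  (L[2][0] := 1)
[col 1] pivot -4
  R2 -= -4*R1 → (0, 0, -2)  (L[2][1] := -4)

U[1][2] = 0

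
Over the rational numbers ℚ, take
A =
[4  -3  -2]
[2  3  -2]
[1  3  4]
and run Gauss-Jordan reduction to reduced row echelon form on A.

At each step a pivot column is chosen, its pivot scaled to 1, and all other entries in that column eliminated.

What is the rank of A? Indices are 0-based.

rank = 3

pivot(0,0)=4: scale R0 → (1, -3/4, -1/2)
  clear (1,0): R1 −= (2)R0 → (0, 9/2, -1)
  clear (2,0): R2 −= (1)R0 → (0, 15/4, 9/2)
pivot(1,1)=9/2: scale R1 → (0, 1, -2/9)
  clear (0,1): R0 −= (-3/4)R1 → (1, 0, -2/3)
  clear (2,1): R2 −= (15/4)R1 → (0, 0, 16/3)
pivot(2,2)=16/3: scale R2 → (0, 0, 1)
  clear (0,2): R0 −= (-2/3)R2 → (1, 0, 0)
  clear (1,2): R1 −= (-2/9)R2 → (0, 1, 0)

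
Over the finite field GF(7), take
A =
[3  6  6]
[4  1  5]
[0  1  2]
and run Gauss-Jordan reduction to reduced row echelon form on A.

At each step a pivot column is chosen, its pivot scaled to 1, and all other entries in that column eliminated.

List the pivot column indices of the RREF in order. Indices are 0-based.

pivot columns: 0, 1, 2

[1] R0 /= 3  ⇒  (1, 2, 2)
     R1 -= 4·R0  ⇒  (0, 0, 4)
[2] R1 <-> R2
[2] R1 /= 1  ⇒  (0, 1, 2)
     R0 -= 2·R1  ⇒  (1, 0, 5)
[3] R2 /= 4  ⇒  (0, 0, 1)
     R0 -= 5·R2  ⇒  (1, 0, 0)
     R1 -= 2·R2  ⇒  (0, 1, 0)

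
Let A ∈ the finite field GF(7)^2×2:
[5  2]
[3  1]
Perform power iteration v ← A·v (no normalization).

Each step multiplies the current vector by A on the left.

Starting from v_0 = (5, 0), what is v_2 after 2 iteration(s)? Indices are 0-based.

v_0 = (5, 0).
v_1 = A·v_0 = (4, 1).
v_2 = A·v_1 = (1, 6).

v_2 = (1, 6)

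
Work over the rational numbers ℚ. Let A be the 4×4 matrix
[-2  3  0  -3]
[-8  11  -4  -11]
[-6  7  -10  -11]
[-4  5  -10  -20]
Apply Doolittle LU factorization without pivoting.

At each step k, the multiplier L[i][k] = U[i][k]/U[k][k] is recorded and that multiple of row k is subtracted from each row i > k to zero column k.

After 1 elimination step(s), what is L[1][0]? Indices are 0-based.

L[1][0] = 4

Step 1: pivot at (0,0) is -2.
  row1 ← row1 − (4)·row0  ⇒  L[1][0]=4, U row1=(0, -1, -4, 1)
  row2 ← row2 − (3)·row0  ⇒  L[2][0]=3, U row2=(0, -2, -10, -2)
  row3 ← row3 − (2)·row0  ⇒  L[3][0]=2, U row3=(0, -1, -10, -14)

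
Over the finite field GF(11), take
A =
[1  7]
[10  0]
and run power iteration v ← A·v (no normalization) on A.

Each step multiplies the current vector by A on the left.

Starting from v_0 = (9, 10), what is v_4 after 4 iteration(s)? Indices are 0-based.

v_4 = (0, 9)

v_0 = (9, 10).
v_1 = A·v_0 = (2, 2).
v_2 = A·v_1 = (5, 9).
v_3 = A·v_2 = (2, 6).
v_4 = A·v_3 = (0, 9).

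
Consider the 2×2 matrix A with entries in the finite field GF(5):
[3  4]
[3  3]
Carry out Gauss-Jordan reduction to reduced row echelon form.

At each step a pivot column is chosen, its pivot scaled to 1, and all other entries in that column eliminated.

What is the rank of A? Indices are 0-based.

rank = 2

[1] R0 /= 3  ⇒  (1, 3)
     R1 -= 3·R0  ⇒  (0, 4)
[2] R1 /= 4  ⇒  (0, 1)
     R0 -= 3·R1  ⇒  (1, 0)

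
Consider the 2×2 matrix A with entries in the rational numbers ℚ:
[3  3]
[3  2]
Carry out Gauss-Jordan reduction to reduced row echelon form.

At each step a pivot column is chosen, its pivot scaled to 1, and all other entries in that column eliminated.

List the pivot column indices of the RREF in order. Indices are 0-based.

pivot columns: 0, 1

step 1: normalize row 0 (÷3) = (1, 1)
  row 1: subtract 3×row0 = (0, -1)
step 2: normalize row 1 (÷-1) = (0, 1)
  row 0: subtract 1×row1 = (1, 0)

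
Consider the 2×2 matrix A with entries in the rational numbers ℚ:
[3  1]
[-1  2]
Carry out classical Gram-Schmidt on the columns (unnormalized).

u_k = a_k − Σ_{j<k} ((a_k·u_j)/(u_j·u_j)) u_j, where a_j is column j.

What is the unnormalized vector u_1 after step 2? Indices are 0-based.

u_1 = (7/10, 21/10)

Step 1: u_0 = a_0 = (3, -1).
Step 2: u_1 = a_1 − (1/10)·u_0 = (7/10, 21/10).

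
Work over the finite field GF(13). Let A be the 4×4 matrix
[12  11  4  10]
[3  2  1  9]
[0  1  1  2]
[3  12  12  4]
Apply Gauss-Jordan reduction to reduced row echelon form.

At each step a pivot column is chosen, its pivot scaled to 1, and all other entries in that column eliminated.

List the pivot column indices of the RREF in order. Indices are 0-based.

pivot(0,0)=12: scale R0 → (1, 2, 9, 3)
  clear (1,0): R1 −= (3)R0 → (0, 9, 0, 0)
  clear (3,0): R3 −= (3)R0 → (0, 6, 11, 8)
pivot(1,1)=9: scale R1 → (0, 1, 0, 0)
  clear (0,1): R0 −= (2)R1 → (1, 0, 9, 3)
  clear (2,1): R2 −= (1)R1 → (0, 0, 1, 2)
  clear (3,1): R3 −= (6)R1 → (0, 0, 11, 8)
pivot(2,2)=1: scale R2 → (0, 0, 1, 2)
  clear (0,2): R0 −= (9)R2 → (1, 0, 0, 11)
  clear (3,2): R3 −= (11)R2 → (0, 0, 0, 12)
pivot(3,3)=12: scale R3 → (0, 0, 0, 1)
  clear (0,3): R0 −= (11)R3 → (1, 0, 0, 0)
  clear (2,3): R2 −= (2)R3 → (0, 0, 1, 0)

pivot columns: 0, 1, 2, 3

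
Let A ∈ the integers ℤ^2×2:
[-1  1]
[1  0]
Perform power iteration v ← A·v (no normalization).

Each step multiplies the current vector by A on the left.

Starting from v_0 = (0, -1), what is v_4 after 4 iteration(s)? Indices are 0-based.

v_4 = (3, -2)

v_0 = (0, -1).
v_1 = A·v_0 = (-1, 0).
v_2 = A·v_1 = (1, -1).
v_3 = A·v_2 = (-2, 1).
v_4 = A·v_3 = (3, -2).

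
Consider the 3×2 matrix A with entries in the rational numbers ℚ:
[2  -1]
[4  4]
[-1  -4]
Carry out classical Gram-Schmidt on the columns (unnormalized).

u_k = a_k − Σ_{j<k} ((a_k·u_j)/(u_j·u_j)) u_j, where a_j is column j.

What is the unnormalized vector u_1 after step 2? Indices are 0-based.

u_1 = (-19/7, 4/7, -22/7)

Step 1: u_0 = a_0 = (2, 4, -1).
Step 2: u_1 = a_1 − (6/7)·u_0 = (-19/7, 4/7, -22/7).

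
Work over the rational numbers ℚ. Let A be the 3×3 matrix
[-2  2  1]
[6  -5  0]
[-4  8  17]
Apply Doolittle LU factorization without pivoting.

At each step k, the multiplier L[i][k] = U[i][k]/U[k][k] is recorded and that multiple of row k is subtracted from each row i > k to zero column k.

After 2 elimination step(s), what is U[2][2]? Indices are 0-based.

U[2][2] = 3

k=0: U[0][0]=-2
  eliminate (1,0): mult=-3, new row 1: (0, 1, 3); set L[1][0]=-3
  eliminate (2,0): mult=2, new row 2: (0, 4, 15); set L[2][0]=2
k=1: U[1][1]=1
  eliminate (2,1): mult=4, new row 2: (0, 0, 3); set L[2][1]=4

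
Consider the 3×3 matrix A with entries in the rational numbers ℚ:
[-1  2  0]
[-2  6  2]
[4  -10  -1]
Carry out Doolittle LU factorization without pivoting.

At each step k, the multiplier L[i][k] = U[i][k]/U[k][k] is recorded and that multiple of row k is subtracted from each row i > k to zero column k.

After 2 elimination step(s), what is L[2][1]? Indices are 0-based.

L[2][1] = -1

[col 0] pivot -1
  R1 -= 2*R0 → (0, 2, 2)  (L[1][0] := 2)
  R2 -= -4*R0 → (0, -2, -1)  (L[2][0] := -4)
[col 1] pivot 2
  R2 -= -1*R1 → (0, 0, 1)  (L[2][1] := -1)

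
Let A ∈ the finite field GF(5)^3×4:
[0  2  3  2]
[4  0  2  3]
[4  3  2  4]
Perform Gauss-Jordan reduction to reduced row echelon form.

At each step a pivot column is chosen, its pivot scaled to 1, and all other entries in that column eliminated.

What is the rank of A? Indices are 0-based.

rank = 3

pivot(0,0): swap R0↔R1
pivot(0,0)=4: scale R0 → (1, 0, 3, 2)
  clear (2,0): R2 −= (4)R0 → (0, 3, 0, 1)
pivot(1,1)=2: scale R1 → (0, 1, 4, 1)
  clear (2,1): R2 −= (3)R1 → (0, 0, 3, 3)
pivot(2,2)=3: scale R2 → (0, 0, 1, 1)
  clear (0,2): R0 −= (3)R2 → (1, 0, 0, 4)
  clear (1,2): R1 −= (4)R2 → (0, 1, 0, 2)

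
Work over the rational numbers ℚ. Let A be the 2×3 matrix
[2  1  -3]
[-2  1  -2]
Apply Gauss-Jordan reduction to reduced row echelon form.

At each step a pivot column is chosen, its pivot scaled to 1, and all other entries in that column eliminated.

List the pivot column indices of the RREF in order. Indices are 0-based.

pivot columns: 0, 1

pivot(0,0)=2: scale R0 → (1, 1/2, -3/2)
  clear (1,0): R1 −= (-2)R0 → (0, 2, -5)
pivot(1,1)=2: scale R1 → (0, 1, -5/2)
  clear (0,1): R0 −= (1/2)R1 → (1, 0, -1/4)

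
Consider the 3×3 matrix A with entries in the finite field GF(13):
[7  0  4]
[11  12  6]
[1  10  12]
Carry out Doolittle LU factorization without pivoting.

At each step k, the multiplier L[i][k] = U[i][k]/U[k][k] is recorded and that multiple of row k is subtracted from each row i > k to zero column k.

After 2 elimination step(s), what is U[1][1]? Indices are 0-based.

[col 0] pivot 7
  R1 -= 9*R0 → (0, 12, 9)  (L[1][0] := 9)
  R2 -= 2*R0 → (0, 10, 4)  (L[2][0] := 2)
[col 1] pivot 12
  R2 -= 3*R1 → (0, 0, 3)  (L[2][1] := 3)

U[1][1] = 12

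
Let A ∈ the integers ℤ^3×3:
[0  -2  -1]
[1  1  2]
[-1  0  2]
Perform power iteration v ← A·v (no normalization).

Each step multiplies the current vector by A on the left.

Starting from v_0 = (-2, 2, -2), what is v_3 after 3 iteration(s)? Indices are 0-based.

v_3 = (22, -4, -14)

v_0 = (-2, 2, -2).
v_1 = A·v_0 = (-2, -4, -2).
v_2 = A·v_1 = (10, -10, -2).
v_3 = A·v_2 = (22, -4, -14).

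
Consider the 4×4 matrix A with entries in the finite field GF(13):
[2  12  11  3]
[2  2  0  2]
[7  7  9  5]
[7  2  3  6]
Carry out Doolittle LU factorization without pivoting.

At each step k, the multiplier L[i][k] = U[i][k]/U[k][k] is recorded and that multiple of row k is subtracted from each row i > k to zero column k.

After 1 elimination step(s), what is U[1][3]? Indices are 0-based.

U[1][3] = 12

[col 0] pivot 2
  R1 -= 1*R0 → (0, 3, 2, 12)  (L[1][0] := 1)
  R2 -= 10*R0 → (0, 4, 3, 1)  (L[2][0] := 10)
  R3 -= 10*R0 → (0, 12, 10, 2)  (L[3][0] := 10)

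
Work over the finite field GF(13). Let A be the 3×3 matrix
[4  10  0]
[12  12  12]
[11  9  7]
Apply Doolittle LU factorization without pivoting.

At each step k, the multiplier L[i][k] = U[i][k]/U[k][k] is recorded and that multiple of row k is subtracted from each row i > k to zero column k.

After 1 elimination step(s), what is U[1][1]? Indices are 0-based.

U[1][1] = 8

[col 0] pivot 4
  R1 -= 3*R0 → (0, 8, 12)  (L[1][0] := 3)
  R2 -= 6*R0 → (0, 1, 7)  (L[2][0] := 6)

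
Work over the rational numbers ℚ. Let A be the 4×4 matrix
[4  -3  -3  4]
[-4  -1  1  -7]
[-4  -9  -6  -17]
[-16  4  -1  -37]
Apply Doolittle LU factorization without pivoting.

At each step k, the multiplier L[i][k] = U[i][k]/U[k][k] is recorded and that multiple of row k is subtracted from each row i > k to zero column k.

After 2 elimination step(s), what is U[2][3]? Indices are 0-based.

[col 0] pivot 4
  R1 -= -1*R0 → (0, -4, -2, -3)  (L[1][0] := -1)
  R2 -= -1*R0 → (0, -12, -9, -13)  (L[2][0] := -1)
  R3 -= -4*R0 → (0, -8, -13, -21)  (L[3][0] := -4)
[col 1] pivot -4
  R2 -= 3*R1 → (0, 0, -3, -4)  (L[2][1] := 3)
  R3 -= 2*R1 → (0, 0, -9, -15)  (L[3][1] := 2)

U[2][3] = -4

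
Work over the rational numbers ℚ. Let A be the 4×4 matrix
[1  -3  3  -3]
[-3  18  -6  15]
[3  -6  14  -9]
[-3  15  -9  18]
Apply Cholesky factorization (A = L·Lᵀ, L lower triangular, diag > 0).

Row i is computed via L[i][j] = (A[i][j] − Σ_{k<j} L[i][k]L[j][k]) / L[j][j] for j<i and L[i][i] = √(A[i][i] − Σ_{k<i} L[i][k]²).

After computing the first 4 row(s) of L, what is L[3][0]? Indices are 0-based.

L[3][0] = -3

Step 1: L[0][0] = √(1) = 1.
  L[1][0] = (-3) / L[0][0] = -3.
Step 2: L[1][1] = √(9) = 3.
  L[2][0] = (3) / L[0][0] = 3.
  L[2][1] = (3) / L[1][1] = 1.
Step 3: L[2][2] = √(4) = 2.
  L[3][0] = (-3) / L[0][0] = -3.
  L[3][1] = (6) / L[1][1] = 2.
  L[3][2] = (-2) / L[2][2] = -1.
Step 4: L[3][3] = √(4) = 2.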